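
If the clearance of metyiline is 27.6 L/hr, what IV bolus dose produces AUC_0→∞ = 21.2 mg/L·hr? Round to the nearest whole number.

Dose = 585 mg

Dose_iv = CL × AUC_0→∞
     = 27.6 × 21.2 = 585.12 mg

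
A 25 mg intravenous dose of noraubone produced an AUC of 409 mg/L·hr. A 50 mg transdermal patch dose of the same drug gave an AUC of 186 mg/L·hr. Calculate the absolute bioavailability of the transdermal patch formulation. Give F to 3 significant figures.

F = (AUC_ev / D_ev) / (AUC_iv / D_iv)
  = (186/50) / (409/25)
  = 3.72 / 16.36 = 0.2274

F = 0.227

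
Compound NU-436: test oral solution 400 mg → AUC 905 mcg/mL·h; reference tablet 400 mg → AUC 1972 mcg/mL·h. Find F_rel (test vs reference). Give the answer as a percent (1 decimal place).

F_rel = (AUC_test/D_test) / (AUC_ref/D_ref)
      = (905/400) / (1972/400)
      = 2.2625 / 4.93 = 0.4589 = 45.89%

F_rel = 45.9%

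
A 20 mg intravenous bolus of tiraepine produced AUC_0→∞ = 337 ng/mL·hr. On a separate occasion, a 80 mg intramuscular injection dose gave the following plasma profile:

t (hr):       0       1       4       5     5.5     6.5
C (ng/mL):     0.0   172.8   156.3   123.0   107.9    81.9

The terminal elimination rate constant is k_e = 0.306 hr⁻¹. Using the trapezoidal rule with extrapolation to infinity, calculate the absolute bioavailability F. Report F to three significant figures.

F = 0.846

Trapezoidal AUC_0→6.5 (intramuscular injection):
  [0→1]: (0.0+172.8)/2 × 1 = 86.4
  [1→4]: (172.8+156.3)/2 × 3 = 493.65
  [4→5]: (156.3+123.0)/2 × 1 = 139.65
  [5→5.5]: (123.0+107.9)/2 × 0.5 = 57.725
  [5.5→6.5]: (107.9+81.9)/2 × 1 = 94.9
  Sum = 872.325 ng/mL·hr
Tail: C_last/k_e = 81.9/0.306 = 267.647
AUC_0→∞ (intramuscular injection) = 872.325 + 267.647 = 1139.972 ng/mL·hr
F = (AUC_ev/D_ev)/(AUC_iv/D_iv) = (1139.972/80)/(337/20) = 14.24965/16.85 = 0.8457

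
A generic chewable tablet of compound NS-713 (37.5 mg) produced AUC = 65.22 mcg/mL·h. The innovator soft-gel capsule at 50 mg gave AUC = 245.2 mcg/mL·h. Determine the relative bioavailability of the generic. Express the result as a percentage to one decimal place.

F_rel = 35.5%

F_rel = (AUC_test/D_test) / (AUC_ref/D_ref)
      = (65.22/37.5) / (245.2/50)
      = 1.7392 / 4.904 = 0.3546 = 35.46%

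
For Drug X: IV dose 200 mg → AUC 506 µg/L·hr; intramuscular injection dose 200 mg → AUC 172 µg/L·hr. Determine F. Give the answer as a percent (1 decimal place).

F = 34.0%

F = (AUC_ev / D_ev) / (AUC_iv / D_iv)
  = (172/200) / (506/200)
  = 0.86 / 2.53 = 0.3399
  = 33.99%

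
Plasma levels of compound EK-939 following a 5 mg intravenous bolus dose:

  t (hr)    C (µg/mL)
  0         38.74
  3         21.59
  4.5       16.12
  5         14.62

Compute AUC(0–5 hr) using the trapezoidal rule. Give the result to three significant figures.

Trapezoidal AUC_0→5:
  [0→3]: (38.74+21.59)/2 × 3 = 90.495
  [3→4.5]: (21.59+16.12)/2 × 1.5 = 28.2825
  [4.5→5]: (16.12+14.62)/2 × 0.5 = 7.685
  Sum = 126.4625 µg/mL·hr

AUC = 126 µg/mL·hr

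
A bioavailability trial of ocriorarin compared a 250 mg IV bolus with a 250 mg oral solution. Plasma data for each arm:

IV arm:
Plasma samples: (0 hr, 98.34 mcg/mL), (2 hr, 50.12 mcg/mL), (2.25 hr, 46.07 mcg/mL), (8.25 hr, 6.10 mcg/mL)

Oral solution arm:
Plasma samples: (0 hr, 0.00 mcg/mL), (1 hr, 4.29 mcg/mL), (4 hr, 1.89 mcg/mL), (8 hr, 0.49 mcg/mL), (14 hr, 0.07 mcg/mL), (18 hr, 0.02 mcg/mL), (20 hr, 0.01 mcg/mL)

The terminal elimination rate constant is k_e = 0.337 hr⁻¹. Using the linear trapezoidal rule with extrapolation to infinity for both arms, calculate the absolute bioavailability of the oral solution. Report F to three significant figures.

Trapezoidal AUC_0→8.25 (IV):
  [0→2]: (98.34+50.12)/2 × 2 = 148.46
  [2→2.25]: (50.12+46.07)/2 × 0.25 = 12.02375
  [2.25→8.25]: (46.07+6.10)/2 × 6 = 156.51
  Sum = 316.99375 mcg/mL·hr
IV tail: 6.10/0.337 = 18.101; AUC_iv,0→∞ = 316.99375 + 18.101 = 335.09475 mcg/mL·hr
Trapezoidal AUC_0→20 (oral solution):
  [0→1]: (0.00+4.29)/2 × 1 = 2.145
  [1→4]: (4.29+1.89)/2 × 3 = 9.27
  [4→8]: (1.89+0.49)/2 × 4 = 4.76
  [8→14]: (0.49+0.07)/2 × 6 = 1.68
  [14→18]: (0.07+0.02)/2 × 4 = 0.18
  [18→20]: (0.02+0.01)/2 × 2 = 0.03
  Sum = 18.065 mcg/mL·hr
oral solution tail: 0.01/0.337 = 0.030; AUC_ev,0→∞ = 18.065 + 0.030 = 18.095 mcg/mL·hr
F = (AUC_ev/D_ev)/(AUC_iv/D_iv) = (18.095/250)/(335.09475/250) = 0.07238/1.340379 = 0.0540

F = 0.0540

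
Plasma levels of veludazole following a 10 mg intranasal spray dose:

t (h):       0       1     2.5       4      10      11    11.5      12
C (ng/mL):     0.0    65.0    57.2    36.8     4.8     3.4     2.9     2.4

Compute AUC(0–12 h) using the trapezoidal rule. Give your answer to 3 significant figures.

AUC = 326 ng/mL·h

Trapezoidal AUC_0→12:
  [0→1]: (0.0+65.0)/2 × 1 = 32.5
  [1→2.5]: (65.0+57.2)/2 × 1.5 = 91.65
  [2.5→4]: (57.2+36.8)/2 × 1.5 = 70.5
  [4→10]: (36.8+4.8)/2 × 6 = 124.8
  [10→11]: (4.8+3.4)/2 × 1 = 4.1
  [11→11.5]: (3.4+2.9)/2 × 0.5 = 1.575
  [11.5→12]: (2.9+2.4)/2 × 0.5 = 1.325
  Sum = 326.45 ng/mL·h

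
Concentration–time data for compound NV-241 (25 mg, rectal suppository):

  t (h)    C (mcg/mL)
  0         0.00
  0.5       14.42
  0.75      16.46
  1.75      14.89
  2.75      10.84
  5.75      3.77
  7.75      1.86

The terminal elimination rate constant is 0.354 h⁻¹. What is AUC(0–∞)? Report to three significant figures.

Trapezoidal AUC_0→7.75:
  [0→0.5]: (0.00+14.42)/2 × 0.5 = 3.605
  [0.5→0.75]: (14.42+16.46)/2 × 0.25 = 3.86
  [0.75→1.75]: (16.46+14.89)/2 × 1 = 15.675
  [1.75→2.75]: (14.89+10.84)/2 × 1 = 12.865
  [2.75→5.75]: (10.84+3.77)/2 × 3 = 21.915
  [5.75→7.75]: (3.77+1.86)/2 × 2 = 5.63
  Sum = 63.55 mcg/mL·h
Extrapolated tail: C_last / k_e = 1.86 / 0.354 = 5.254
AUC_0→∞ = 63.55 + 5.254 = 68.804 mcg/mL·h

AUC = 68.8 mcg/mL·h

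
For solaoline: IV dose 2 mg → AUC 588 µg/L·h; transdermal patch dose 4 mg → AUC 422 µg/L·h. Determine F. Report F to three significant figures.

F = 0.359

F = (AUC_ev / D_ev) / (AUC_iv / D_iv)
  = (422/4) / (588/2)
  = 105.5 / 294 = 0.3588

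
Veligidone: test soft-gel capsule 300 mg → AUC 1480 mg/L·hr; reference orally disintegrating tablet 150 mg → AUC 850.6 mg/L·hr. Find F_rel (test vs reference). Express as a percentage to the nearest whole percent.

F_rel = (AUC_test/D_test) / (AUC_ref/D_ref)
      = (1480/300) / (850.6/150)
      = 4.93333 / 5.67067 = 0.8700 = 87.00%

F_rel = 87%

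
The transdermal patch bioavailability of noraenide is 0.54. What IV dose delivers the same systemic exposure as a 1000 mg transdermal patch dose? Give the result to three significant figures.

Systemic exposure from an extravascular dose = F × D_ev, so the equivalent IV dose is F × D_ev.
D_iv = F × D_ev = 0.54 × 1000 = 540 mg

D_iv = 540 mg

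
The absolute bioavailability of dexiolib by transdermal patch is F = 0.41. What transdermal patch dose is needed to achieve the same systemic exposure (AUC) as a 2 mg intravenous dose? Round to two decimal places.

D_transdermal = 4.88 mg

For equal systemic exposure: F × D_ev = D_iv
D_ev = D_iv / F = 2 / 0.41 = 4.87805 mg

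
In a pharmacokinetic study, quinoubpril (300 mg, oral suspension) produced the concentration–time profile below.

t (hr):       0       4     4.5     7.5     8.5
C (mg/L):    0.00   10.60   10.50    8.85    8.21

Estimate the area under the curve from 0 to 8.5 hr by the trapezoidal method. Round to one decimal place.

AUC = 64.0 mg/L·hr

Trapezoidal AUC_0→8.5:
  [0→4]: (0.00+10.60)/2 × 4 = 21.2
  [4→4.5]: (10.60+10.50)/2 × 0.5 = 5.275
  [4.5→7.5]: (10.50+8.85)/2 × 3 = 29.025
  [7.5→8.5]: (8.85+8.21)/2 × 1 = 8.53
  Sum = 64.03 mg/L·hr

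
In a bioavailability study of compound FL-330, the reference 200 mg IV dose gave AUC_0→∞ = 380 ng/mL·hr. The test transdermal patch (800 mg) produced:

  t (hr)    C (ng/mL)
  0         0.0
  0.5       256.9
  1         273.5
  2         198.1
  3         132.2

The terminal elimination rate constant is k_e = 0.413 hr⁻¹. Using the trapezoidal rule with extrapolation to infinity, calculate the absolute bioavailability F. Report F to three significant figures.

F = 0.604

Trapezoidal AUC_0→3 (transdermal patch):
  [0→0.5]: (0.0+256.9)/2 × 0.5 = 64.225
  [0.5→1]: (256.9+273.5)/2 × 0.5 = 132.6
  [1→2]: (273.5+198.1)/2 × 1 = 235.8
  [2→3]: (198.1+132.2)/2 × 1 = 165.15
  Sum = 597.775 ng/mL·hr
Tail: C_last/k_e = 132.2/0.413 = 320.097
AUC_0→∞ (transdermal patch) = 597.775 + 320.097 = 917.872 ng/mL·hr
F = (AUC_ev/D_ev)/(AUC_iv/D_iv) = (917.872/800)/(380/200) = 1.14734/1.9 = 0.6039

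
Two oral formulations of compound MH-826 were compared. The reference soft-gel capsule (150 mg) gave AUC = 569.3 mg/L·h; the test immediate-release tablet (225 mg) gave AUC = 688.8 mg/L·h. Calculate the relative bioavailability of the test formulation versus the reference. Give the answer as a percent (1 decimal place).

F_rel = (AUC_test/D_test) / (AUC_ref/D_ref)
      = (688.8/225) / (569.3/150)
      = 3.06133 / 3.79533 = 0.8066 = 80.66%

F_rel = 80.7%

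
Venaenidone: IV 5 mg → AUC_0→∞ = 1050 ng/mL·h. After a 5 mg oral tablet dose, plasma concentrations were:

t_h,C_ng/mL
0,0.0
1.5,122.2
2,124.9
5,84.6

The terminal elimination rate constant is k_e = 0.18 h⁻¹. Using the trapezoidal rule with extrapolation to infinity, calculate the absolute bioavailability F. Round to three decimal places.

Trapezoidal AUC_0→5 (oral tablet):
  [0→1.5]: (0.0+122.2)/2 × 1.5 = 91.65
  [1.5→2]: (122.2+124.9)/2 × 0.5 = 61.775
  [2→5]: (124.9+84.6)/2 × 3 = 314.25
  Sum = 467.675 ng/mL·h
Tail: C_last/k_e = 84.6/0.18 = 470.000
AUC_0→∞ (oral tablet) = 467.675 + 470.000 = 937.675 ng/mL·h
F = (AUC_ev/D_ev)/(AUC_iv/D_iv) = (937.675/5)/(1050/5) = 187.535/210 = 0.8930

F = 0.893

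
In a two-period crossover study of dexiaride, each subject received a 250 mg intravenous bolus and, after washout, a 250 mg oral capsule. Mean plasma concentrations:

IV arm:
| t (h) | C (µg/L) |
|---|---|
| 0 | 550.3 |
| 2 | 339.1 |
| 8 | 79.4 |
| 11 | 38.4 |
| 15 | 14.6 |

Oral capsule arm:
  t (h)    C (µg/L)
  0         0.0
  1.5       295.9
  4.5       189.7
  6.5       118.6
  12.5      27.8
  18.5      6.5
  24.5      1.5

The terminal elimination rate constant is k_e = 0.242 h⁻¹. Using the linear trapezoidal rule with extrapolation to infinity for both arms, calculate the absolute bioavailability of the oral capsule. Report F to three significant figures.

Trapezoidal AUC_0→15 (IV):
  [0→2]: (550.3+339.1)/2 × 2 = 889.4
  [2→8]: (339.1+79.4)/2 × 6 = 1255.5
  [8→11]: (79.4+38.4)/2 × 3 = 176.7
  [11→15]: (38.4+14.6)/2 × 4 = 106.0
  Sum = 2427.6 µg/L·h
IV tail: 14.6/0.242 = 60.331; AUC_iv,0→∞ = 2427.6 + 60.331 = 2487.931 µg/L·h
Trapezoidal AUC_0→24.5 (oral capsule):
  [0→1.5]: (0.0+295.9)/2 × 1.5 = 221.925
  [1.5→4.5]: (295.9+189.7)/2 × 3 = 728.4
  [4.5→6.5]: (189.7+118.6)/2 × 2 = 308.3
  [6.5→12.5]: (118.6+27.8)/2 × 6 = 439.2
  [12.5→18.5]: (27.8+6.5)/2 × 6 = 102.9
  [18.5→24.5]: (6.5+1.5)/2 × 6 = 24.0
  Sum = 1824.725 µg/L·h
oral capsule tail: 1.5/0.242 = 6.198; AUC_ev,0→∞ = 1824.725 + 6.198 = 1830.923 µg/L·h
F = (AUC_ev/D_ev)/(AUC_iv/D_iv) = (1830.923/250)/(2487.931/250) = 7.323692/9.951724 = 0.7359

F = 0.736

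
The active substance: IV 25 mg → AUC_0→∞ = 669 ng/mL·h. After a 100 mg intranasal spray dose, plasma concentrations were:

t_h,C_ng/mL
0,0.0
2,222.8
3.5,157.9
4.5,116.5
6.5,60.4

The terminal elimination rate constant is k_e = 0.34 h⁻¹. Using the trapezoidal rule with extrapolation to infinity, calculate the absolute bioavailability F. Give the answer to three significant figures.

F = 0.374

Trapezoidal AUC_0→6.5 (intranasal spray):
  [0→2]: (0.0+222.8)/2 × 2 = 222.8
  [2→3.5]: (222.8+157.9)/2 × 1.5 = 285.525
  [3.5→4.5]: (157.9+116.5)/2 × 1 = 137.2
  [4.5→6.5]: (116.5+60.4)/2 × 2 = 176.9
  Sum = 822.425 ng/mL·h
Tail: C_last/k_e = 60.4/0.34 = 177.647
AUC_0→∞ (intranasal spray) = 822.425 + 177.647 = 1000.072 ng/mL·h
F = (AUC_ev/D_ev)/(AUC_iv/D_iv) = (1000.072/100)/(669/25) = 10.00072/26.76 = 0.3737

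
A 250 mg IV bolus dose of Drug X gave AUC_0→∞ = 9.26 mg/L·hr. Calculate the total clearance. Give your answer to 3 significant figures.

CL = Dose_iv / AUC_0→∞
   = 250 / 9.26 = 26.9978 L/hr

CL = 27.0 L/hr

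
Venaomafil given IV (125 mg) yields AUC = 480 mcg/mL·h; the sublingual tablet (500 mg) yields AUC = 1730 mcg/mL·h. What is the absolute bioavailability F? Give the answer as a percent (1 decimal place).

F = 90.1%

F = (AUC_ev / D_ev) / (AUC_iv / D_iv)
  = (1730/500) / (480/125)
  = 3.46 / 3.84 = 0.9010
  = 90.10%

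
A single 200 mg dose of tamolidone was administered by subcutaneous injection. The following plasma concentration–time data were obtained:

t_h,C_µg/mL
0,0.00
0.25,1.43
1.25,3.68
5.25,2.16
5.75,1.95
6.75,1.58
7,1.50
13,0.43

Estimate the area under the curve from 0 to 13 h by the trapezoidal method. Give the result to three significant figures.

AUC = 23.4 µg/mL·h

Trapezoidal AUC_0→13:
  [0→0.25]: (0.00+1.43)/2 × 0.25 = 0.17875
  [0.25→1.25]: (1.43+3.68)/2 × 1 = 2.555
  [1.25→5.25]: (3.68+2.16)/2 × 4 = 11.68
  [5.25→5.75]: (2.16+1.95)/2 × 0.5 = 1.0275
  [5.75→6.75]: (1.95+1.58)/2 × 1 = 1.765
  [6.75→7]: (1.58+1.50)/2 × 0.25 = 0.385
  [7→13]: (1.50+0.43)/2 × 6 = 5.79
  Sum = 23.38125 µg/mL·h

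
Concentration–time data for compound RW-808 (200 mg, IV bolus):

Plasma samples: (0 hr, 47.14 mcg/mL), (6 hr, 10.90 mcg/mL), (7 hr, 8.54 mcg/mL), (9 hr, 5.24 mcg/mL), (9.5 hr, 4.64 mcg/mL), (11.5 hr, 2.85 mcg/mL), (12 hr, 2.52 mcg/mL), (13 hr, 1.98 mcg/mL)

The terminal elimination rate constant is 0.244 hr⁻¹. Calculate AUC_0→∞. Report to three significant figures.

AUC = 219 mcg/mL·hr

Trapezoidal AUC_0→13:
  [0→6]: (47.14+10.90)/2 × 6 = 174.12
  [6→7]: (10.90+8.54)/2 × 1 = 9.72
  [7→9]: (8.54+5.24)/2 × 2 = 13.78
  [9→9.5]: (5.24+4.64)/2 × 0.5 = 2.47
  [9.5→11.5]: (4.64+2.85)/2 × 2 = 7.49
  [11.5→12]: (2.85+2.52)/2 × 0.5 = 1.3425
  [12→13]: (2.52+1.98)/2 × 1 = 2.25
  Sum = 211.1725 mcg/mL·hr
Extrapolated tail: C_last / k_e = 1.98 / 0.244 = 8.115
AUC_0→∞ = 211.1725 + 8.115 = 219.2875 mcg/mL·hr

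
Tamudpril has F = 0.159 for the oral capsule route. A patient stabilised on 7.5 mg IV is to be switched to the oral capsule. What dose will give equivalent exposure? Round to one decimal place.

D_oral = 47.2 mg

For equal systemic exposure: F × D_ev = D_iv
D_ev = D_iv / F = 7.5 / 0.159 = 47.1698 mg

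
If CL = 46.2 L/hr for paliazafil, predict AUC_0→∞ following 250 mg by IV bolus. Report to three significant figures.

AUC = 5.41 mg/L·hr

AUC_0→∞ = Dose_iv / CL
        = 250 / 46.2 = 5.41126 mg/L·hr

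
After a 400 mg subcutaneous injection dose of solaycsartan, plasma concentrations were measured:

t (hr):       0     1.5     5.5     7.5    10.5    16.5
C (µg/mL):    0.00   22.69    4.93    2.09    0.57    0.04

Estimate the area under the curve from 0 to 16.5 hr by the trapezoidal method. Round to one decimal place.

AUC = 85.1 µg/mL·hr

Trapezoidal AUC_0→16.5:
  [0→1.5]: (0.00+22.69)/2 × 1.5 = 17.0175
  [1.5→5.5]: (22.69+4.93)/2 × 4 = 55.24
  [5.5→7.5]: (4.93+2.09)/2 × 2 = 7.02
  [7.5→10.5]: (2.09+0.57)/2 × 3 = 3.99
  [10.5→16.5]: (0.57+0.04)/2 × 6 = 1.83
  Sum = 85.0975 µg/mL·hr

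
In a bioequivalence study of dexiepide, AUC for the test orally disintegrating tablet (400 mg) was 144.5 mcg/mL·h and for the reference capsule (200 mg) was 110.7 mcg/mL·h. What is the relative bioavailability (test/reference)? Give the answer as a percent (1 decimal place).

F_rel = 65.3%

F_rel = (AUC_test/D_test) / (AUC_ref/D_ref)
      = (144.5/400) / (110.7/200)
      = 0.36125 / 0.5535 = 0.6527 = 65.27%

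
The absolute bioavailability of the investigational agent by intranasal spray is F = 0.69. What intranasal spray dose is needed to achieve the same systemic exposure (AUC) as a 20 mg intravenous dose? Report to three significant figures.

For equal systemic exposure: F × D_ev = D_iv
D_ev = D_iv / F = 20 / 0.69 = 28.9855 mg

D_intranasal = 29.0 mg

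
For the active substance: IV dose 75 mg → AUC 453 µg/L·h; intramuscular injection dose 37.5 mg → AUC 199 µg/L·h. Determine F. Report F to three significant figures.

F = (AUC_ev / D_ev) / (AUC_iv / D_iv)
  = (199/37.5) / (453/75)
  = 5.30667 / 6.04 = 0.8786

F = 0.879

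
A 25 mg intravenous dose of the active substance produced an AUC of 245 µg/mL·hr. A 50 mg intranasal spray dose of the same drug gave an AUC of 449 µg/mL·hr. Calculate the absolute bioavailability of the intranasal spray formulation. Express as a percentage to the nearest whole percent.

F = (AUC_ev / D_ev) / (AUC_iv / D_iv)
  = (449/50) / (245/25)
  = 8.98 / 9.8 = 0.9163
  = 91.63%

F = 92%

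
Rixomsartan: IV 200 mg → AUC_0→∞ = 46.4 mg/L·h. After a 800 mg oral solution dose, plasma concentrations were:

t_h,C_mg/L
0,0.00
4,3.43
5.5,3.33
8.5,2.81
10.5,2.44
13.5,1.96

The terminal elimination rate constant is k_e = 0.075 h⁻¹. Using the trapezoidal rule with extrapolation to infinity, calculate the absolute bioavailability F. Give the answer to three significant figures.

F = 0.319

Trapezoidal AUC_0→13.5 (oral solution):
  [0→4]: (0.00+3.43)/2 × 4 = 6.86
  [4→5.5]: (3.43+3.33)/2 × 1.5 = 5.07
  [5.5→8.5]: (3.33+2.81)/2 × 3 = 9.21
  [8.5→10.5]: (2.81+2.44)/2 × 2 = 5.25
  [10.5→13.5]: (2.44+1.96)/2 × 3 = 6.6
  Sum = 32.99 mg/L·h
Tail: C_last/k_e = 1.96/0.075 = 26.133
AUC_0→∞ (oral solution) = 32.99 + 26.133 = 59.123 mg/L·h
F = (AUC_ev/D_ev)/(AUC_iv/D_iv) = (59.123/800)/(46.4/200) = 0.07390375/0.232 = 0.3186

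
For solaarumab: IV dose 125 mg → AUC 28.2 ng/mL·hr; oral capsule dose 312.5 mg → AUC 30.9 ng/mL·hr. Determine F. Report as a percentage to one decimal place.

F = (AUC_ev / D_ev) / (AUC_iv / D_iv)
  = (30.9/312.5) / (28.2/125)
  = 0.09888 / 0.2256 = 0.4383
  = 43.83%

F = 43.8%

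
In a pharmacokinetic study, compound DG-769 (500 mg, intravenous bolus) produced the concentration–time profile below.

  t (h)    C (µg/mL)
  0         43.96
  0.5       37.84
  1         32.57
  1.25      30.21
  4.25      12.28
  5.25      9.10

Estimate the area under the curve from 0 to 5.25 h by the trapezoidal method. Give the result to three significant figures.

AUC = 120 µg/mL·h

Trapezoidal AUC_0→5.25:
  [0→0.5]: (43.96+37.84)/2 × 0.5 = 20.45
  [0.5→1]: (37.84+32.57)/2 × 0.5 = 17.6025
  [1→1.25]: (32.57+30.21)/2 × 0.25 = 7.8475
  [1.25→4.25]: (30.21+12.28)/2 × 3 = 63.735
  [4.25→5.25]: (12.28+9.10)/2 × 1 = 10.69
  Sum = 120.325 µg/mL·h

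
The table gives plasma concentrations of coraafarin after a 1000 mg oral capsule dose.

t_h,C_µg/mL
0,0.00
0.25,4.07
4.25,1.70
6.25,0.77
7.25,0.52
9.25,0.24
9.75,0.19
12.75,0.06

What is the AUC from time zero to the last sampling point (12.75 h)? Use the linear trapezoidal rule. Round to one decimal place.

AUC = 16.4 µg/mL·h

Trapezoidal AUC_0→12.75:
  [0→0.25]: (0.00+4.07)/2 × 0.25 = 0.50875
  [0.25→4.25]: (4.07+1.70)/2 × 4 = 11.54
  [4.25→6.25]: (1.70+0.77)/2 × 2 = 2.47
  [6.25→7.25]: (0.77+0.52)/2 × 1 = 0.645
  [7.25→9.25]: (0.52+0.24)/2 × 2 = 0.76
  [9.25→9.75]: (0.24+0.19)/2 × 0.5 = 0.1075
  [9.75→12.75]: (0.19+0.06)/2 × 3 = 0.375
  Sum = 16.40625 µg/mL·h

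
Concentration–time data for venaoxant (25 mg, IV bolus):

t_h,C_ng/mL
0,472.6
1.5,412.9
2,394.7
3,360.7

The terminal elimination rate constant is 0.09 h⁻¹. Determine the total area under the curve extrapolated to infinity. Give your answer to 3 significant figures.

AUC = 5250 ng/mL·h

Trapezoidal AUC_0→3:
  [0→1.5]: (472.6+412.9)/2 × 1.5 = 664.125
  [1.5→2]: (412.9+394.7)/2 × 0.5 = 201.9
  [2→3]: (394.7+360.7)/2 × 1 = 377.7
  Sum = 1243.725 ng/mL·h
Extrapolated tail: C_last / k_e = 360.7 / 0.09 = 4007.778
AUC_0→∞ = 1243.725 + 4007.778 = 5251.503 ng/mL·h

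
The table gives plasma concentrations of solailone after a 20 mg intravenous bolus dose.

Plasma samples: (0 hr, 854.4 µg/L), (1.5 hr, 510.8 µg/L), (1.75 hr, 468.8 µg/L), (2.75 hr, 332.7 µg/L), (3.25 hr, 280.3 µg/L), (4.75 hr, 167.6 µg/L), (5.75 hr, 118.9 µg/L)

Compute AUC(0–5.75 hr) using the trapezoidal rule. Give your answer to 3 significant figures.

AUC = 2180 µg/L·hr

Trapezoidal AUC_0→5.75:
  [0→1.5]: (854.4+510.8)/2 × 1.5 = 1023.9
  [1.5→1.75]: (510.8+468.8)/2 × 0.25 = 122.45
  [1.75→2.75]: (468.8+332.7)/2 × 1 = 400.75
  [2.75→3.25]: (332.7+280.3)/2 × 0.5 = 153.25
  [3.25→4.75]: (280.3+167.6)/2 × 1.5 = 335.925
  [4.75→5.75]: (167.6+118.9)/2 × 1 = 143.25
  Sum = 2179.525 µg/L·hr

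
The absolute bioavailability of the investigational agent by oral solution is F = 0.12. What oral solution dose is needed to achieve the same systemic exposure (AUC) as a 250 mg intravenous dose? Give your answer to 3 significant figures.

D_oral = 2080 mg

For equal systemic exposure: F × D_ev = D_iv
D_ev = D_iv / F = 250 / 0.12 = 2083.33 mg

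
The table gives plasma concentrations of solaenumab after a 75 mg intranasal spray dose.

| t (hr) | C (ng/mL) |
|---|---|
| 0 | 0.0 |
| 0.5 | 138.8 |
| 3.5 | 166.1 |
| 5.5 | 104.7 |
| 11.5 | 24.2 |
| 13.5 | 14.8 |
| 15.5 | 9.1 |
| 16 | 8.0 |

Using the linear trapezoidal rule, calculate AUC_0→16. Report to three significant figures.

AUC = 1220 ng/mL·hr

Trapezoidal AUC_0→16:
  [0→0.5]: (0.0+138.8)/2 × 0.5 = 34.7
  [0.5→3.5]: (138.8+166.1)/2 × 3 = 457.35
  [3.5→5.5]: (166.1+104.7)/2 × 2 = 270.8
  [5.5→11.5]: (104.7+24.2)/2 × 6 = 386.7
  [11.5→13.5]: (24.2+14.8)/2 × 2 = 39.0
  [13.5→15.5]: (14.8+9.1)/2 × 2 = 23.9
  [15.5→16]: (9.1+8.0)/2 × 0.5 = 4.275
  Sum = 1216.725 ng/mL·hr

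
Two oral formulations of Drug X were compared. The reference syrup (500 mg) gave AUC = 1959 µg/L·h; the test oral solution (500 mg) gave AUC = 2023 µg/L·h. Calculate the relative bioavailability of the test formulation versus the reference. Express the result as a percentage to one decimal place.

F_rel = 103.3%

F_rel = (AUC_test/D_test) / (AUC_ref/D_ref)
      = (2023/500) / (1959/500)
      = 4.046 / 3.918 = 1.0327 = 103.27%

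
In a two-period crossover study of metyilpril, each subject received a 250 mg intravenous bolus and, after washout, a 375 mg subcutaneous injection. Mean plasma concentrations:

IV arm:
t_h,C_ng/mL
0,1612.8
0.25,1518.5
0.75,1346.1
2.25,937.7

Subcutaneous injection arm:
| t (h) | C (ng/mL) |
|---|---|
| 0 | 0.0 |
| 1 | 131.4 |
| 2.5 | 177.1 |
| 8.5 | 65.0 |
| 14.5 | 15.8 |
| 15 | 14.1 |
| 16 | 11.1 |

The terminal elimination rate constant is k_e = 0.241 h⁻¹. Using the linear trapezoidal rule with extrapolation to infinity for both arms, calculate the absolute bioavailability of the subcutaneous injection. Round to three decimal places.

Trapezoidal AUC_0→2.25 (IV):
  [0→0.25]: (1612.8+1518.5)/2 × 0.25 = 391.4125
  [0.25→0.75]: (1518.5+1346.1)/2 × 0.5 = 716.15
  [0.75→2.25]: (1346.1+937.7)/2 × 1.5 = 1712.85
  Sum = 2820.4125 ng/mL·h
IV tail: 937.7/0.241 = 3890.871; AUC_iv,0→∞ = 2820.4125 + 3890.871 = 6711.2835 ng/mL·h
Trapezoidal AUC_0→16 (subcutaneous injection):
  [0→1]: (0.0+131.4)/2 × 1 = 65.7
  [1→2.5]: (131.4+177.1)/2 × 1.5 = 231.375
  [2.5→8.5]: (177.1+65.0)/2 × 6 = 726.3
  [8.5→14.5]: (65.0+15.8)/2 × 6 = 242.4
  [14.5→15]: (15.8+14.1)/2 × 0.5 = 7.475
  [15→16]: (14.1+11.1)/2 × 1 = 12.6
  Sum = 1285.85 ng/mL·h
subcutaneous injection tail: 11.1/0.241 = 46.058; AUC_ev,0→∞ = 1285.85 + 46.058 = 1331.908 ng/mL·h
F = (AUC_ev/D_ev)/(AUC_iv/D_iv) = (1331.908/375)/(6711.2835/250) = 3.55175/26.845134 = 0.1323

F = 0.132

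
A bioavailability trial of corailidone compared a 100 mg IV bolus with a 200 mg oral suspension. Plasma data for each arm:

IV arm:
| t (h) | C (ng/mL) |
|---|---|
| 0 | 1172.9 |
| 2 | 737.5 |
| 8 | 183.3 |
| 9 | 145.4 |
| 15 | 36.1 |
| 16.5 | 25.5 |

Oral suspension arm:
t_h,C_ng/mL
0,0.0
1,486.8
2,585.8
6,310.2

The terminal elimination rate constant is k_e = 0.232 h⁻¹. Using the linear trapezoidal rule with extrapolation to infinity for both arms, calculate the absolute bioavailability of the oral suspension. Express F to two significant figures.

Trapezoidal AUC_0→16.5 (IV):
  [0→2]: (1172.9+737.5)/2 × 2 = 1910.4
  [2→8]: (737.5+183.3)/2 × 6 = 2762.4
  [8→9]: (183.3+145.4)/2 × 1 = 164.35
  [9→15]: (145.4+36.1)/2 × 6 = 544.5
  [15→16.5]: (36.1+25.5)/2 × 1.5 = 46.2
  Sum = 5427.85 ng/mL·h
IV tail: 25.5/0.232 = 109.914; AUC_iv,0→∞ = 5427.85 + 109.914 = 5537.764 ng/mL·h
Trapezoidal AUC_0→6 (oral suspension):
  [0→1]: (0.0+486.8)/2 × 1 = 243.4
  [1→2]: (486.8+585.8)/2 × 1 = 536.3
  [2→6]: (585.8+310.2)/2 × 4 = 1792.0
  Sum = 2571.7 ng/mL·h
oral suspension tail: 310.2/0.232 = 1337.069; AUC_ev,0→∞ = 2571.7 + 1337.069 = 3908.769 ng/mL·h
F = (AUC_ev/D_ev)/(AUC_iv/D_iv) = (3908.769/200)/(5537.764/100) = 19.543845/55.37764 = 0.3529

F = 0.35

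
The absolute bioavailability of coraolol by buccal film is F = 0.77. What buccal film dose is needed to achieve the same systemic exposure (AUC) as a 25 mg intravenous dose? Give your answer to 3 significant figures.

For equal systemic exposure: F × D_ev = D_iv
D_ev = D_iv / F = 25 / 0.77 = 32.4675 mg

D_buccal = 32.5 mg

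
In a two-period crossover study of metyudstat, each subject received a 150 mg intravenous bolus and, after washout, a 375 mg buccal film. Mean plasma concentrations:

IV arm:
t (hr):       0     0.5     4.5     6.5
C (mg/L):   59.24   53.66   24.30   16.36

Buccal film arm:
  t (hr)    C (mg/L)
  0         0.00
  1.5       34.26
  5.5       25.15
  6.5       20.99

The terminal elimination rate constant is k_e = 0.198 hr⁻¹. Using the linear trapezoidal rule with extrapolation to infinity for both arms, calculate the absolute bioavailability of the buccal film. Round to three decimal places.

F = 0.356

Trapezoidal AUC_0→6.5 (IV):
  [0→0.5]: (59.24+53.66)/2 × 0.5 = 28.225
  [0.5→4.5]: (53.66+24.30)/2 × 4 = 155.92
  [4.5→6.5]: (24.30+16.36)/2 × 2 = 40.66
  Sum = 224.805 mg/L·hr
IV tail: 16.36/0.198 = 82.626; AUC_iv,0→∞ = 224.805 + 82.626 = 307.431 mg/L·hr
Trapezoidal AUC_0→6.5 (buccal film):
  [0→1.5]: (0.00+34.26)/2 × 1.5 = 25.695
  [1.5→5.5]: (34.26+25.15)/2 × 4 = 118.82
  [5.5→6.5]: (25.15+20.99)/2 × 1 = 23.07
  Sum = 167.585 mg/L·hr
buccal film tail: 20.99/0.198 = 106.010; AUC_ev,0→∞ = 167.585 + 106.010 = 273.595 mg/L·hr
F = (AUC_ev/D_ev)/(AUC_iv/D_iv) = (273.595/375)/(307.431/150) = 0.729587/2.04954 = 0.3560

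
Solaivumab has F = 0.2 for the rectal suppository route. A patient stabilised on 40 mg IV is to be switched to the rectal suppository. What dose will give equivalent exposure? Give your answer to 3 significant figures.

For equal systemic exposure: F × D_ev = D_iv
D_ev = D_iv / F = 40 / 0.2 = 200 mg

D_rectal = 200 mg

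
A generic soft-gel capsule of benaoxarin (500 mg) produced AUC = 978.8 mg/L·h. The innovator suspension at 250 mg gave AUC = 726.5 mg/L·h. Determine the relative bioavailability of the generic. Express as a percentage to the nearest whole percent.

F_rel = (AUC_test/D_test) / (AUC_ref/D_ref)
      = (978.8/500) / (726.5/250)
      = 1.9576 / 2.906 = 0.6736 = 67.36%

F_rel = 67%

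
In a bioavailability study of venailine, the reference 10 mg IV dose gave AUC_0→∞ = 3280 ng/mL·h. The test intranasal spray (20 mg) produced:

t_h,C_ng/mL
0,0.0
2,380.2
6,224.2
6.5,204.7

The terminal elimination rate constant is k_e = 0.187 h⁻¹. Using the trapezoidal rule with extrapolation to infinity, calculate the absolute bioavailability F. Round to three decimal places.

F = 0.425

Trapezoidal AUC_0→6.5 (intranasal spray):
  [0→2]: (0.0+380.2)/2 × 2 = 380.2
  [2→6]: (380.2+224.2)/2 × 4 = 1208.8
  [6→6.5]: (224.2+204.7)/2 × 0.5 = 107.225
  Sum = 1696.225 ng/mL·h
Tail: C_last/k_e = 204.7/0.187 = 1094.652
AUC_0→∞ (intranasal spray) = 1696.225 + 1094.652 = 2790.877 ng/mL·h
F = (AUC_ev/D_ev)/(AUC_iv/D_iv) = (2790.877/20)/(3280/10) = 139.54385/328 = 0.4254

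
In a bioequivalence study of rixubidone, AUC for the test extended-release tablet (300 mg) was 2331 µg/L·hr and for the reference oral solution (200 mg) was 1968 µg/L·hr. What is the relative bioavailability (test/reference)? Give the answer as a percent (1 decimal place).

F_rel = (AUC_test/D_test) / (AUC_ref/D_ref)
      = (2331/300) / (1968/200)
      = 7.77 / 9.84 = 0.7896 = 78.96%

F_rel = 79.0%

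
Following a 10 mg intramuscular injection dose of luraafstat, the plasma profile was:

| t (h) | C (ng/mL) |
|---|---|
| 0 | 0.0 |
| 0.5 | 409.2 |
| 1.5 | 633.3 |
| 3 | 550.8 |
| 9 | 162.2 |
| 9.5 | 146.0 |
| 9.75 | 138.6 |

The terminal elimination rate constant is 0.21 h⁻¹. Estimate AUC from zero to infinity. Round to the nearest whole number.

Trapezoidal AUC_0→9.75:
  [0→0.5]: (0.0+409.2)/2 × 0.5 = 102.3
  [0.5→1.5]: (409.2+633.3)/2 × 1 = 521.25
  [1.5→3]: (633.3+550.8)/2 × 1.5 = 888.075
  [3→9]: (550.8+162.2)/2 × 6 = 2139.0
  [9→9.5]: (162.2+146.0)/2 × 0.5 = 77.05
  [9.5→9.75]: (146.0+138.6)/2 × 0.25 = 35.575
  Sum = 3763.25 ng/mL·h
Extrapolated tail: C_last / k_e = 138.6 / 0.21 = 660.000
AUC_0→∞ = 3763.25 + 660.000 = 4423.25 ng/mL·h

AUC = 4423 ng/mL·h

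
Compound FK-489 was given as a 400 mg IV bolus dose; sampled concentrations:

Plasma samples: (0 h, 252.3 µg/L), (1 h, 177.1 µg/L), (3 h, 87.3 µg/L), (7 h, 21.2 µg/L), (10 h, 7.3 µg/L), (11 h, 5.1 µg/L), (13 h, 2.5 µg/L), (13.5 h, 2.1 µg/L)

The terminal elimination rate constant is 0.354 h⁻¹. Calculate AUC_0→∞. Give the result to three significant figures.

AUC = 760 µg/L·h

Trapezoidal AUC_0→13.5:
  [0→1]: (252.3+177.1)/2 × 1 = 214.7
  [1→3]: (177.1+87.3)/2 × 2 = 264.4
  [3→7]: (87.3+21.2)/2 × 4 = 217.0
  [7→10]: (21.2+7.3)/2 × 3 = 42.75
  [10→11]: (7.3+5.1)/2 × 1 = 6.2
  [11→13]: (5.1+2.5)/2 × 2 = 7.6
  [13→13.5]: (2.5+2.1)/2 × 0.5 = 1.15
  Sum = 753.8 µg/L·h
Extrapolated tail: C_last / k_e = 2.1 / 0.354 = 5.932
AUC_0→∞ = 753.8 + 5.932 = 759.732 µg/L·h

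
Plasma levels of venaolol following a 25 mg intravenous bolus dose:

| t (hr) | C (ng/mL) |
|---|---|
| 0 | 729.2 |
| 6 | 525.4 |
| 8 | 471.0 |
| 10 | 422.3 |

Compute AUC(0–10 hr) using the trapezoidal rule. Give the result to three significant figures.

AUC = 5650 ng/mL·hr

Trapezoidal AUC_0→10:
  [0→6]: (729.2+525.4)/2 × 6 = 3763.8
  [6→8]: (525.4+471.0)/2 × 2 = 996.4
  [8→10]: (471.0+422.3)/2 × 2 = 893.3
  Sum = 5653.5 ng/mL·hr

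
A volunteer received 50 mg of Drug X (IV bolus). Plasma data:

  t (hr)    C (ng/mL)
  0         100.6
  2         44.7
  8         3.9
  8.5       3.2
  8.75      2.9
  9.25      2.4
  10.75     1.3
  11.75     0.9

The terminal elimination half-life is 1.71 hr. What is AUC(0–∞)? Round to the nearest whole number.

Trapezoidal AUC_0→11.75:
  [0→2]: (100.6+44.7)/2 × 2 = 145.3
  [2→8]: (44.7+3.9)/2 × 6 = 145.8
  [8→8.5]: (3.9+3.2)/2 × 0.5 = 1.775
  [8.5→8.75]: (3.2+2.9)/2 × 0.25 = 0.7625
  [8.75→9.25]: (2.9+2.4)/2 × 0.5 = 1.325
  [9.25→10.75]: (2.4+1.3)/2 × 1.5 = 2.775
  [10.75→11.75]: (1.3+0.9)/2 × 1 = 1.1
  Sum = 298.8375 ng/mL·hr
k_e = ln2 / t½ = 0.693147 / 1.71 = 0.4053 hr^-1
Extrapolated tail: C_last / k_e = 0.9 / 0.4053 = 2.221
AUC_0→∞ = 298.8375 + 2.221 = 301.0585 ng/mL·hr

AUC = 301 ng/mL·hr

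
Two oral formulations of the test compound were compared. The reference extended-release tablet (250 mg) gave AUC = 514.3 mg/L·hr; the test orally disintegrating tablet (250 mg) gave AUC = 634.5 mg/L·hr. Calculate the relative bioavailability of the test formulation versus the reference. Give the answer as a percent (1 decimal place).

F_rel = (AUC_test/D_test) / (AUC_ref/D_ref)
      = (634.5/250) / (514.3/250)
      = 2.538 / 2.0572 = 1.2337 = 123.37%

F_rel = 123.4%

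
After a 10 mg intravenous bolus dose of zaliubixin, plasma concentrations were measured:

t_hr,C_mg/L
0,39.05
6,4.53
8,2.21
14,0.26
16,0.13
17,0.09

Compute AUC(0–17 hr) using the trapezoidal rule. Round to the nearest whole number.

AUC = 145 mg/L·hr

Trapezoidal AUC_0→17:
  [0→6]: (39.05+4.53)/2 × 6 = 130.74
  [6→8]: (4.53+2.21)/2 × 2 = 6.74
  [8→14]: (2.21+0.26)/2 × 6 = 7.41
  [14→16]: (0.26+0.13)/2 × 2 = 0.39
  [16→17]: (0.13+0.09)/2 × 1 = 0.11
  Sum = 145.39 mg/L·hr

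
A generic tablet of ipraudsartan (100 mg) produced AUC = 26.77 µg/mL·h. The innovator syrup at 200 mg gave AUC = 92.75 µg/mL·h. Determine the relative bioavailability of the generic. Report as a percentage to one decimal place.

F_rel = (AUC_test/D_test) / (AUC_ref/D_ref)
      = (26.77/100) / (92.75/200)
      = 0.2677 / 0.46375 = 0.5773 = 57.73%

F_rel = 57.7%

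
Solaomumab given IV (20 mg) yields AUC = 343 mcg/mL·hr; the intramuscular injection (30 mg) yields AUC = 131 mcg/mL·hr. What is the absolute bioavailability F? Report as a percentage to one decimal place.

F = 25.5%

F = (AUC_ev / D_ev) / (AUC_iv / D_iv)
  = (131/30) / (343/20)
  = 4.36667 / 17.15 = 0.2546
  = 25.46%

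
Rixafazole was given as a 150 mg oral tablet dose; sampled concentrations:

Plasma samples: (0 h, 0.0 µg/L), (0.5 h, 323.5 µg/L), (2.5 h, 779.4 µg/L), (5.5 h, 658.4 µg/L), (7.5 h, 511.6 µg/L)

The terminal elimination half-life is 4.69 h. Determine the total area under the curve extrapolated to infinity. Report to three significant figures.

Trapezoidal AUC_0→7.5:
  [0→0.5]: (0.0+323.5)/2 × 0.5 = 80.875
  [0.5→2.5]: (323.5+779.4)/2 × 2 = 1102.9
  [2.5→5.5]: (779.4+658.4)/2 × 3 = 2156.7
  [5.5→7.5]: (658.4+511.6)/2 × 2 = 1170.0
  Sum = 4510.475 µg/L·h
k_e = ln2 / t½ = 0.693147 / 4.69 = 0.1478 h^-1
Extrapolated tail: C_last / k_e = 511.6 / 0.1478 = 3461.434
AUC_0→∞ = 4510.475 + 3461.434 = 7971.909 µg/L·h

AUC = 7970 µg/L·h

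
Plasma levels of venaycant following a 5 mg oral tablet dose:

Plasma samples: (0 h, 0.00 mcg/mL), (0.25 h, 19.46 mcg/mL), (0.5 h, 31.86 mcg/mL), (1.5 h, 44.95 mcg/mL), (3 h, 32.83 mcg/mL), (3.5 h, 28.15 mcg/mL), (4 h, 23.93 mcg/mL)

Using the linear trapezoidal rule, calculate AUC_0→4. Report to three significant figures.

Trapezoidal AUC_0→4:
  [0→0.25]: (0.00+19.46)/2 × 0.25 = 2.4325
  [0.25→0.5]: (19.46+31.86)/2 × 0.25 = 6.415
  [0.5→1.5]: (31.86+44.95)/2 × 1 = 38.405
  [1.5→3]: (44.95+32.83)/2 × 1.5 = 58.335
  [3→3.5]: (32.83+28.15)/2 × 0.5 = 15.245
  [3.5→4]: (28.15+23.93)/2 × 0.5 = 13.02
  Sum = 133.8525 mcg/mL·h

AUC = 134 mcg/mL·h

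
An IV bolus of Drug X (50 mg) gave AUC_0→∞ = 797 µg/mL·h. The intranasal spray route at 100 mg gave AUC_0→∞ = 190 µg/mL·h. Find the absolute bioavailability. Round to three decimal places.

F = (AUC_ev / D_ev) / (AUC_iv / D_iv)
  = (190/100) / (797/50)
  = 1.9 / 15.94 = 0.1192

F = 0.119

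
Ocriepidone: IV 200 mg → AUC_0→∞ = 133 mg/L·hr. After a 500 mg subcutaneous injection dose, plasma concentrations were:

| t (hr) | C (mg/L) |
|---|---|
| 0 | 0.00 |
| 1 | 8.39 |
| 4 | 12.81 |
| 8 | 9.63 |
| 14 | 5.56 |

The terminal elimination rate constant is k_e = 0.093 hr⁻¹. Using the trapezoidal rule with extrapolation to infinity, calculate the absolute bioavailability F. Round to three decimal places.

Trapezoidal AUC_0→14 (subcutaneous injection):
  [0→1]: (0.00+8.39)/2 × 1 = 4.195
  [1→4]: (8.39+12.81)/2 × 3 = 31.8
  [4→8]: (12.81+9.63)/2 × 4 = 44.88
  [8→14]: (9.63+5.56)/2 × 6 = 45.57
  Sum = 126.445 mg/L·hr
Tail: C_last/k_e = 5.56/0.093 = 59.785
AUC_0→∞ (subcutaneous injection) = 126.445 + 59.785 = 186.23 mg/L·hr
F = (AUC_ev/D_ev)/(AUC_iv/D_iv) = (186.23/500)/(133/200) = 0.37246/0.665 = 0.5601

F = 0.560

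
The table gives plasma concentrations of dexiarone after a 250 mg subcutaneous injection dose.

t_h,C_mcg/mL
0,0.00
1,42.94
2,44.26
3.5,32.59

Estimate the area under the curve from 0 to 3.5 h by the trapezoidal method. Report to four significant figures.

Trapezoidal AUC_0→3.5:
  [0→1]: (0.00+42.94)/2 × 1 = 21.47
  [1→2]: (42.94+44.26)/2 × 1 = 43.6
  [2→3.5]: (44.26+32.59)/2 × 1.5 = 57.6375
  Sum = 122.7075 mcg/mL·h

AUC = 122.7 mcg/mL·h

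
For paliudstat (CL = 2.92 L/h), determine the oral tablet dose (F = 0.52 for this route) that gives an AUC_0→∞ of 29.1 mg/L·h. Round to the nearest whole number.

Dose = 163 mg

Dose = CL × AUC_0→∞ / F
     = 2.92 × 29.1 / 0.52 = 163.408 mg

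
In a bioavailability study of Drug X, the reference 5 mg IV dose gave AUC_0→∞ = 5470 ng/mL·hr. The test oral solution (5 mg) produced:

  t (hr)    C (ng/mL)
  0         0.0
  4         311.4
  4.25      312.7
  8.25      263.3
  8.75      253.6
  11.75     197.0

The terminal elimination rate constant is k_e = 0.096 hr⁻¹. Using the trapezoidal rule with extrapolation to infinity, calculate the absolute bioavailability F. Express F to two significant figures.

Trapezoidal AUC_0→11.75 (oral solution):
  [0→4]: (0.0+311.4)/2 × 4 = 622.8
  [4→4.25]: (311.4+312.7)/2 × 0.25 = 78.0125
  [4.25→8.25]: (312.7+263.3)/2 × 4 = 1152.0
  [8.25→8.75]: (263.3+253.6)/2 × 0.5 = 129.225
  [8.75→11.75]: (253.6+197.0)/2 × 3 = 675.9
  Sum = 2657.9375 ng/mL·hr
Tail: C_last/k_e = 197.0/0.096 = 2052.083
AUC_0→∞ (oral solution) = 2657.9375 + 2052.083 = 4710.0205 ng/mL·hr
F = (AUC_ev/D_ev)/(AUC_iv/D_iv) = (4710.0205/5)/(5470/5) = 942.0041/1094 = 0.8611

F = 0.86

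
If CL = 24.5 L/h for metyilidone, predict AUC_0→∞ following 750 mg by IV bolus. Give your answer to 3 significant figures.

AUC_0→∞ = Dose_iv / CL
        = 750 / 24.5 = 30.6122 mg/L·h

AUC = 30.6 mg/L·h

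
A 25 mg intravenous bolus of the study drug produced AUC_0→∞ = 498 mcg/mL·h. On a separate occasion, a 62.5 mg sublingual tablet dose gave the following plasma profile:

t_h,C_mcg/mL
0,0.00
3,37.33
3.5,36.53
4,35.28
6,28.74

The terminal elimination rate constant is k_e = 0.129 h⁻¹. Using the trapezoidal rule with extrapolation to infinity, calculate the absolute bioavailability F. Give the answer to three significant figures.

F = 0.305

Trapezoidal AUC_0→6 (sublingual tablet):
  [0→3]: (0.00+37.33)/2 × 3 = 55.995
  [3→3.5]: (37.33+36.53)/2 × 0.5 = 18.465
  [3.5→4]: (36.53+35.28)/2 × 0.5 = 17.9525
  [4→6]: (35.28+28.74)/2 × 2 = 64.02
  Sum = 156.4325 mcg/mL·h
Tail: C_last/k_e = 28.74/0.129 = 222.791
AUC_0→∞ (sublingual tablet) = 156.4325 + 222.791 = 379.2235 mcg/mL·h
F = (AUC_ev/D_ev)/(AUC_iv/D_iv) = (379.2235/62.5)/(498/25) = 6.067576/19.92 = 0.3046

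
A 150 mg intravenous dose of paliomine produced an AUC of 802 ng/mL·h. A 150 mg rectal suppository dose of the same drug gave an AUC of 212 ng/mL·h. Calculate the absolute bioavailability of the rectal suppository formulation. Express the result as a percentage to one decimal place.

F = 26.4%

F = (AUC_ev / D_ev) / (AUC_iv / D_iv)
  = (212/150) / (802/150)
  = 1.41333 / 5.34667 = 0.2643
  = 26.43%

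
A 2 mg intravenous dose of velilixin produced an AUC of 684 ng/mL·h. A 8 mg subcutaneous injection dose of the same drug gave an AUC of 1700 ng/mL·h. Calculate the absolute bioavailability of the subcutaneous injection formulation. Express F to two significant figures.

F = 0.62

F = (AUC_ev / D_ev) / (AUC_iv / D_iv)
  = (1700/8) / (684/2)
  = 212.5 / 342 = 0.6213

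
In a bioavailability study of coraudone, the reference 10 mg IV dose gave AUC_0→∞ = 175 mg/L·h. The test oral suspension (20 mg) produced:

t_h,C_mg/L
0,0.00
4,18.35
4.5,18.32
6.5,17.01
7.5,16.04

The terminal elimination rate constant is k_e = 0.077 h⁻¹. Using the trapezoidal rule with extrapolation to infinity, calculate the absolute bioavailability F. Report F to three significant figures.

Trapezoidal AUC_0→7.5 (oral suspension):
  [0→4]: (0.00+18.35)/2 × 4 = 36.7
  [4→4.5]: (18.35+18.32)/2 × 0.5 = 9.1675
  [4.5→6.5]: (18.32+17.01)/2 × 2 = 35.33
  [6.5→7.5]: (17.01+16.04)/2 × 1 = 16.525
  Sum = 97.7225 mg/L·h
Tail: C_last/k_e = 16.04/0.077 = 208.312
AUC_0→∞ (oral suspension) = 97.7225 + 208.312 = 306.0345 mg/L·h
F = (AUC_ev/D_ev)/(AUC_iv/D_iv) = (306.0345/20)/(175/10) = 15.301725/17.5 = 0.8744

F = 0.874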